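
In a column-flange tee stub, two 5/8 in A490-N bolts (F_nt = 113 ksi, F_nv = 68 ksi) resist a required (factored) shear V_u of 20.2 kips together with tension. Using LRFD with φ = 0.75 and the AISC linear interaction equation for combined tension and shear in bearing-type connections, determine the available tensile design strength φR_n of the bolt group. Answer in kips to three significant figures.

A_b = π·0.625²/4 = 0.3068 in²; f_rv = 20.2 / (2 × 0.3068) = 32.92 ksi.
F'_nt = 1.3 F_nt − (F_nt / φF_nv) f_rv = 1.3·113 − (113/(0.75·68))·32.92 = 73.96 ksi, capped at F_nt → F'_nt = 73.96 ksi.
R_n = F'_nt · A_b · n = 73.96 × 0.3068 × 2 = 45.38 kips.
Design strength φR_n = 0.75 × 45.38 = 34 kips.

34 kips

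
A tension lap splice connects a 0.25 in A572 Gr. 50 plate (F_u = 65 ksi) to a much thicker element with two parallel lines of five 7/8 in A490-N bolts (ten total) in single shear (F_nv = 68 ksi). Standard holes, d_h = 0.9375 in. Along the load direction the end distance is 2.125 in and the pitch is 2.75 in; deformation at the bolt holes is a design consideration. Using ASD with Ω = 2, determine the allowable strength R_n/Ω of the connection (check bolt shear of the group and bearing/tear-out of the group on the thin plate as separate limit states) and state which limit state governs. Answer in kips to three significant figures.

169 kips (bearing governs)

Bolt shear: A_b = π·0.875²/4 = 0.6013 in²; R_n = 68 × 0.6013 × 10 × 1 = 408.9 kips → 408.9 / 2 = 204 kips.
Bearing (1.2 l_c t F_u ≤ 2.4 d t F_u): upper limit = 2.4·0.875·0.25·65 = 34.12 kips.
  Edge l_c = 2.125 − 0.9375/2 = 1.656 → r_n = 32.3 kips; interior l_c = 2.75 − 0.9375 = 1.812 → r_n = 34.12 kips.
  R_n,bearing = 2·32.3 + 8·34.12 = 337.6 kips → 337.6 / 2 = 169 kips.
Bearing governs: 169 kips.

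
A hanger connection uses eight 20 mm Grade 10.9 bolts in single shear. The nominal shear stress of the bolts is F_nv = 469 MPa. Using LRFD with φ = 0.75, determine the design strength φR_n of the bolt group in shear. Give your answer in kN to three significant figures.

A_b = π × 20² / 4 = 314.2 mm².
R_n = F_nv · A_b · n · n_s = 469 × 314.2 × 8 × 1 / 1000 = 1179 kN.
Design strength φR_n = 0.75 × 1179 = 884 kN.

884 kN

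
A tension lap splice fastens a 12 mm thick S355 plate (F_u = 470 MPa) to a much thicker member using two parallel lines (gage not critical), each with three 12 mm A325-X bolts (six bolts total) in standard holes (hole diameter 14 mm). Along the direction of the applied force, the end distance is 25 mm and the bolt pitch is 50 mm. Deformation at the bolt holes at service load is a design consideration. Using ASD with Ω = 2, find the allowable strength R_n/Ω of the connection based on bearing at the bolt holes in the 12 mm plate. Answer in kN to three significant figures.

Per bolt r_n = 1.2 l_c t F_u ≤ 2.4 d t F_u; upper limit = 2.4 × 12 × 12 × 470 / 1000 = 162.4 kN.
Edge bolt: l_c = 25 − 14/2 = 18 mm → 1.2 × 18 × 12 × 470 / 1000 = 121.8 → r_n = 121.8 kN.
Interior bolts: l_c = 50 − 14 = 36 mm → 1.2 × 36 × 12 × 470 / 1000 = 243.6 → r_n = 162.4 kN.
R_n = 2 × 121.8 + 4 × 162.4 = 893.4 kN.
Allowable strength R_n/Ω = 893.4 / 2 = 447 kN.

447 kN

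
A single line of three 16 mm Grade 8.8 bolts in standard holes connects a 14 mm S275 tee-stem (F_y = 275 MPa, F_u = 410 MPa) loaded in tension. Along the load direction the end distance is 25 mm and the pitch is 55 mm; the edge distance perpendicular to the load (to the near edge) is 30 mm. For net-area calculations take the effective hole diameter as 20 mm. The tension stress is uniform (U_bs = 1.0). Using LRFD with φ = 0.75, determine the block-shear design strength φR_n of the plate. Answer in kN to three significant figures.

306 kN

Shear plane L_v = 25 + 2·55 = 135 mm; A_gv = 135 × 14 = 1890 mm².
A_nv = (135 − 2.5·20) × 14 = 1190 mm².
A_nt = (30 − 0.5·20) × 14 = 280 mm².
0.6 F_u A_nv = 292.7 kN; 0.6 F_y A_gv = 311.9 kN → shear rupture governs the shear term.
R_n = 292.7 + 1.0 × 410 × 280 / 1000 = 407.5 kN.
Design strength φR_n = 0.75 × 407.5 = 306 kN.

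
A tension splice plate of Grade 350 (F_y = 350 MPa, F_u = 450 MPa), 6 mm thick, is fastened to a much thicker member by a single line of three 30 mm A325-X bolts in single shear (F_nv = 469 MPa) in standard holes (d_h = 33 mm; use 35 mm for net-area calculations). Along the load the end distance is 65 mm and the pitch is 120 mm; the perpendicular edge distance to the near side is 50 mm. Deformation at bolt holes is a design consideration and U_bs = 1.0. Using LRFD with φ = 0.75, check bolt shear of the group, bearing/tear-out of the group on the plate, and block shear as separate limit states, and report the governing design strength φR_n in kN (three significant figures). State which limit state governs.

Bolt shear: A_b = π·30²/4 = 706.9 mm²; R_n = 469 × 706.9 × 3 × 1 / 1000 = 994.5 kN → 0.75 × 994.5 = 746 kN.
Bearing: edge l_c = 48.5, r_n = 157.1 kN; interior l_c = 87, r_n = 194.4 kN; R_n = 157.1 + 2·194.4 = 545.9 kN → 409 kN.
Block shear: A_gv = 1830, A_nv = 1305, A_nt = 195 mm²; R_n = min(0.6F_uA_nv, 0.6F_yA_gv) + U_bs·F_u·A_nt = 440.1 kN → 330 kN.
Block shear governs: 330 kN.

330 kN (block shear governs)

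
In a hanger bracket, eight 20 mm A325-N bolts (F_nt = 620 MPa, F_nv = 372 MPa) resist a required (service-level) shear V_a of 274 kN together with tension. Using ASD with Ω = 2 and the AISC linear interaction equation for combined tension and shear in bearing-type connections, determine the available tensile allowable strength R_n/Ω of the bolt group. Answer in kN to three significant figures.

A_b = π·20²/4 = 314.2 mm²; f_rv = 274 × 1000 / (8 × 314.2) = 109 MPa.
F'_nt = 1.3 F_nt − (Ω F_nt / F_nv) f_rv = 1.3·620 − (2·620/372)·109 = 442.6 MPa, capped at F_nt → F'_nt = 442.6 MPa.
R_n = F'_nt · A_b · n = 442.6 × 314.2 × 8 / 1000 = 1112 kN.
Allowable strength R_n/Ω = 1112 / 2 = 556 kN.

556 kN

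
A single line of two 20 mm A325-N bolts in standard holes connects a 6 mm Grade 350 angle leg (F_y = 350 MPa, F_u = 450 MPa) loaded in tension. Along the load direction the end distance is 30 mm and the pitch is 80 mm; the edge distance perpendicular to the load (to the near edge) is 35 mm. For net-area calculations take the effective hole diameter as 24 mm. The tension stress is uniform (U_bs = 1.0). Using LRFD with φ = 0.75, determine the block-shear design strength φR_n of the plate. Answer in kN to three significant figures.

136 kN

Shear plane L_v = 30 + 1·80 = 110 mm; A_gv = 110 × 6 = 660 mm².
A_nv = (110 − 1.5·24) × 6 = 444 mm².
A_nt = (35 − 0.5·24) × 6 = 138 mm².
0.6 F_u A_nv = 119.9 kN; 0.6 F_y A_gv = 138.6 kN → shear rupture governs the shear term.
R_n = 119.9 + 1.0 × 450 × 138 / 1000 = 182 kN.
Design strength φR_n = 0.75 × 182 = 136 kN.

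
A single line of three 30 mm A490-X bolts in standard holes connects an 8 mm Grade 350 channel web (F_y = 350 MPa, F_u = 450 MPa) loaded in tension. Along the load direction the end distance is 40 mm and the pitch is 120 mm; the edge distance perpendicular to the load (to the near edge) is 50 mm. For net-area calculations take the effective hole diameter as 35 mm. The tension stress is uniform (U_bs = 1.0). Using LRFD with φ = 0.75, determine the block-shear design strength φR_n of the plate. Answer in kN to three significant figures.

400 kN

Shear plane L_v = 40 + 2·120 = 280 mm; A_gv = 280 × 8 = 2240 mm².
A_nv = (280 − 2.5·35) × 8 = 1540 mm².
A_nt = (50 − 0.5·35) × 8 = 260 mm².
0.6 F_u A_nv = 415.8 kN; 0.6 F_y A_gv = 470.4 kN → shear rupture governs the shear term.
R_n = 415.8 + 1.0 × 450 × 260 / 1000 = 532.8 kN.
Design strength φR_n = 0.75 × 532.8 = 400 kN.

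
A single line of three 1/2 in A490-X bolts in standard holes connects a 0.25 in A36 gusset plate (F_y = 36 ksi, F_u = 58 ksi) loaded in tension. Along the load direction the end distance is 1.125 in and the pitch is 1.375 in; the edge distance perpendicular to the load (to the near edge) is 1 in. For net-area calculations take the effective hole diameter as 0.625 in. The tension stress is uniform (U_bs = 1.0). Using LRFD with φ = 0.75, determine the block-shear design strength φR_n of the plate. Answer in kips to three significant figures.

22.6 kips

Shear plane L_v = 1.125 + 2·1.375 = 3.875 in; A_gv = 3.875 × 0.25 = 0.9688 in².
A_nv = (3.875 − 2.5·0.625) × 0.25 = 0.5781 in².
A_nt = (1 − 0.5·0.625) × 0.25 = 0.1719 in².
0.6 F_u A_nv = 20.12 kips; 0.6 F_y A_gv = 20.92 kips → shear rupture governs the shear term.
R_n = 20.12 + 1.0 × 58 × 0.1719 = 30.09 kips.
Design strength φR_n = 0.75 × 30.09 = 22.6 kips.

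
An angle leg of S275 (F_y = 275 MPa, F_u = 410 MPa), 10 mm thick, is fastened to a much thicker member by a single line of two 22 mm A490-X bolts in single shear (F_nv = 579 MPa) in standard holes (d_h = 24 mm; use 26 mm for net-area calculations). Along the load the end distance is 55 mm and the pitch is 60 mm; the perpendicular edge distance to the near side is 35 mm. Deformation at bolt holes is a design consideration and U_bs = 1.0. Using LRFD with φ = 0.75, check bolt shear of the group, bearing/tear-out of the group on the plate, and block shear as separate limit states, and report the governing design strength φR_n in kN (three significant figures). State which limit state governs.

Bolt shear: A_b = π·22²/4 = 380.1 mm²; R_n = 579 × 380.1 × 2 × 1 / 1000 = 440.2 kN → 0.75 × 440.2 = 330 kN.
Bearing: edge l_c = 43, r_n = 211.6 kN; interior l_c = 36, r_n = 177.1 kN; R_n = 211.6 + 1·177.1 = 388.7 kN → 292 kN.
Block shear: A_gv = 1150, A_nv = 760, A_nt = 220 mm²; R_n = min(0.6F_uA_nv, 0.6F_yA_gv) + U_bs·F_u·A_nt = 277.2 kN → 208 kN.
Block shear governs: 208 kN.

208 kN (block shear governs)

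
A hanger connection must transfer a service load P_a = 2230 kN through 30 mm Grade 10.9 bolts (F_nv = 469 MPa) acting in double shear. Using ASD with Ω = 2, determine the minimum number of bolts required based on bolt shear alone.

7 bolts

A_b = π·30²/4 = 706.9 mm².
Per-bolt allowable strength R_n/Ω = 469 × 706.9 × 2 / 1000 / 2 = 331.5 kN.
n ≥ 2230 / 331.5 = 6.727 → use 7 bolts.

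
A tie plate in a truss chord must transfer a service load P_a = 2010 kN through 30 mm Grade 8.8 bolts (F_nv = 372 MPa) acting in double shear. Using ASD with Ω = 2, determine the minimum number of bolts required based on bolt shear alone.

8 bolts

A_b = π·30²/4 = 706.9 mm².
Per-bolt allowable strength R_n/Ω = 372 × 706.9 × 2 / 1000 / 2 = 263 kN.
n ≥ 2010 / 263 = 7.644 → use 8 bolts.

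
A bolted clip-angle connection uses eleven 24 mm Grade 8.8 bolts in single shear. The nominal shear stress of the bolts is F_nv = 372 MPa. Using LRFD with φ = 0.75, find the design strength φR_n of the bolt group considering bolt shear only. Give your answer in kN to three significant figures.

1390 kN

A_b = π × 24² / 4 = 452.4 mm².
R_n = F_nv · A_b · n · n_s = 372 × 452.4 × 11 × 1 / 1000 = 1851 kN.
Design strength φR_n = 0.75 × 1851 = 1390 kN.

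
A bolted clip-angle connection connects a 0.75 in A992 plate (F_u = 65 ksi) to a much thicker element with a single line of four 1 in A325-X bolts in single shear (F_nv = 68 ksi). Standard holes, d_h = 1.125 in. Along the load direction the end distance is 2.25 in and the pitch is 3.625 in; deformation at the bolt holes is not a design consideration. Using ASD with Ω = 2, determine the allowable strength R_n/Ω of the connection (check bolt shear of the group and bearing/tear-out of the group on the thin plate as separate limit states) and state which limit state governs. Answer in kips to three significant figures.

Bolt shear: A_b = π·1²/4 = 0.7854 in²; R_n = 68 × 0.7854 × 4 × 1 = 213.6 kips → 213.6 / 2 = 107 kips.
Bearing (1.5 l_c t F_u ≤ 3.0 d t F_u): upper limit = 3.0·1·0.75·65 = 146.2 kips.
  Edge l_c = 2.25 − 1.125/2 = 1.688 → r_n = 123.4 kips; interior l_c = 3.625 − 1.125 = 2.5 → r_n = 146.2 kips.
  R_n,bearing = 1·123.4 + 3·146.2 = 562.1 kips → 562.1 / 2 = 281 kips.
Bolt shear governs: 107 kips.

107 kips (bolt shear governs)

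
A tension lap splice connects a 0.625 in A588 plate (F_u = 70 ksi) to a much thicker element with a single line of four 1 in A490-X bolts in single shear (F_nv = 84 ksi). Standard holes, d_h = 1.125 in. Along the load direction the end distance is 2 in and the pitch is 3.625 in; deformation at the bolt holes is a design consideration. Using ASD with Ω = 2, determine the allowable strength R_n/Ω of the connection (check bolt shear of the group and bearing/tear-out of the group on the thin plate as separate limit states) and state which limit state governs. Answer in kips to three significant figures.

132 kips (bolt shear governs)

Bolt shear: A_b = π·1²/4 = 0.7854 in²; R_n = 84 × 0.7854 × 4 × 1 = 263.9 kips → 263.9 / 2 = 132 kips.
Bearing (1.2 l_c t F_u ≤ 2.4 d t F_u): upper limit = 2.4·1·0.625·70 = 105 kips.
  Edge l_c = 2 − 1.125/2 = 1.438 → r_n = 75.47 kips; interior l_c = 3.625 − 1.125 = 2.5 → r_n = 105 kips.
  R_n,bearing = 1·75.47 + 3·105 = 390.5 kips → 390.5 / 2 = 195 kips.
Bolt shear governs: 132 kips.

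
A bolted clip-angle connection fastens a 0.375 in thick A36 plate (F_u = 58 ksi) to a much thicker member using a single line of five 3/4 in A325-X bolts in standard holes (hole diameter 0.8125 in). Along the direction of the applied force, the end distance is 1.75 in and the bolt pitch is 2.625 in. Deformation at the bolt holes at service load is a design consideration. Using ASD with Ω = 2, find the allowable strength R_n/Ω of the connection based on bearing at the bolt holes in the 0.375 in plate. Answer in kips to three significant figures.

Per bolt r_n = 1.2 l_c t F_u ≤ 2.4 d t F_u; upper limit = 2.4 × 0.75 × 0.375 × 58 = 39.15 kips.
Edge bolt: l_c = 1.75 − 0.8125/2 = 1.344 in → 1.2 × 1.344 × 0.375 × 58 = 35.07 → r_n = 35.07 kips.
Interior bolts: l_c = 2.625 − 0.8125 = 1.812 in → 1.2 × 1.812 × 0.375 × 58 = 47.31 → r_n = 39.15 kips.
R_n = 1 × 35.07 + 4 × 39.15 = 191.7 kips.
Allowable strength R_n/Ω = 191.7 / 2 = 95.8 kips.

95.8 kips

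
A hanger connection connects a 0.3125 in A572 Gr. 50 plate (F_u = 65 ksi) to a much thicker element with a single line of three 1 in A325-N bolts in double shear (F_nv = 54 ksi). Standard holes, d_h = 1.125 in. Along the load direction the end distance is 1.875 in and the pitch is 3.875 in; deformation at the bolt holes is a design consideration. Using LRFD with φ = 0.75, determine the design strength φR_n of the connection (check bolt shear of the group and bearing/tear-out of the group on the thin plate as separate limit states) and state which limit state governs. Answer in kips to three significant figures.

Bolt shear: A_b = π·1²/4 = 0.7854 in²; R_n = 54 × 0.7854 × 3 × 2 = 254.5 kips → 0.75 × 254.5 = 191 kips.
Bearing (1.2 l_c t F_u ≤ 2.4 d t F_u): upper limit = 2.4·1·0.3125·65 = 48.75 kips.
  Edge l_c = 1.875 − 1.125/2 = 1.312 → r_n = 31.99 kips; interior l_c = 3.875 − 1.125 = 2.75 → r_n = 48.75 kips.
  R_n,bearing = 1·31.99 + 2·48.75 = 129.5 kips → 0.75 × 129.5 = 97.1 kips.
Bearing governs: 97.1 kips.

97.1 kips (bearing governs)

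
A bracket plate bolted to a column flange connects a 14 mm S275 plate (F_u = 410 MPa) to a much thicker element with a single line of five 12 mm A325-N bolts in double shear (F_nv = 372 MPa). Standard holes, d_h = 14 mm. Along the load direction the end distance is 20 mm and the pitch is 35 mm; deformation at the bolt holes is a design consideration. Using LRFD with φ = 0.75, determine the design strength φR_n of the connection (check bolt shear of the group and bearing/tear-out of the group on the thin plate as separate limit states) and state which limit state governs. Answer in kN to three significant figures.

Bolt shear: A_b = π·12²/4 = 113.1 mm²; R_n = 372 × 113.1 × 5 × 2 / 1000 = 420.7 kN → 0.75 × 420.7 = 316 kN.
Bearing (1.2 l_c t F_u ≤ 2.4 d t F_u): upper limit = 2.4·12·14·410 / 1000 = 165.3 kN.
  Edge l_c = 20 − 14/2 = 13 → r_n = 89.54 kN; interior l_c = 35 − 14 = 21 → r_n = 144.6 kN.
  R_n,bearing = 1·89.54 + 4·144.6 = 668.1 kN → 0.75 × 668.1 = 501 kN.
Bolt shear governs: 316 kN.

316 kN (bolt shear governs)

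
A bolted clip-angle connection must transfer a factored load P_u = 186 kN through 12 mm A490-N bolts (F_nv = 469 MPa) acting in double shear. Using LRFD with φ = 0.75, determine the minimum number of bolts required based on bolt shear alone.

3 bolts

A_b = π·12²/4 = 113.1 mm².
Per-bolt design strength φR_n = 0.75 × 469 × 113.1 × 2 / 1000 = 79.56 kN.
n ≥ 186 / 79.56 = 2.338 → use 3 bolts.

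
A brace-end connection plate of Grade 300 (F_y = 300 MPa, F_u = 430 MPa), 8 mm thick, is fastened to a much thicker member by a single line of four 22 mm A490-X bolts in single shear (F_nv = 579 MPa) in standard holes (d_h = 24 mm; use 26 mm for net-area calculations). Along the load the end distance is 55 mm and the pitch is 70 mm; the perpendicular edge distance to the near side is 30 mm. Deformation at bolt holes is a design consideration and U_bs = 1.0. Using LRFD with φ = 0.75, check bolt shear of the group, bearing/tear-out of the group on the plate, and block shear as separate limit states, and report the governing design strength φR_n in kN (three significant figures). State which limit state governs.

313 kN (block shear governs)

Bolt shear: A_b = π·22²/4 = 380.1 mm²; R_n = 579 × 380.1 × 4 × 1 / 1000 = 880.4 kN → 0.75 × 880.4 = 660 kN.
Bearing: edge l_c = 43, r_n = 177.5 kN; interior l_c = 46, r_n = 181.6 kN; R_n = 177.5 + 3·181.6 = 722.4 kN → 542 kN.
Block shear: A_gv = 2120, A_nv = 1392, A_nt = 136 mm²; R_n = min(0.6F_uA_nv, 0.6F_yA_gv) + U_bs·F_u·A_nt = 417.6 kN → 313 kN.
Block shear governs: 313 kN.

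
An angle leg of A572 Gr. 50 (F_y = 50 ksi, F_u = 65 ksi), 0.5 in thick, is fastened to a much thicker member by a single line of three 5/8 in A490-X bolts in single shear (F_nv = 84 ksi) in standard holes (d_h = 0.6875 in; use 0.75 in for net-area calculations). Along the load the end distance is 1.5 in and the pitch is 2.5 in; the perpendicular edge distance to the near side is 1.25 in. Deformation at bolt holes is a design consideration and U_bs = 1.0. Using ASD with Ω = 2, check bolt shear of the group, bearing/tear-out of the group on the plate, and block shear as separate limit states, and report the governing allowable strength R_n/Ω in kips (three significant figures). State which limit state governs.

38.7 kips (bolt shear governs)

Bolt shear: A_b = π·0.625²/4 = 0.3068 in²; R_n = 84 × 0.3068 × 3 × 1 = 77.31 kips → 77.31 / 2 = 38.7 kips.
Bearing: edge l_c = 1.156, r_n = 45.09 kips; interior l_c = 1.812, r_n = 48.75 kips; R_n = 45.09 + 2·48.75 = 142.6 kips → 71.3 kips.
Block shear: A_gv = 3.25, A_nv = 2.312, A_nt = 0.4375 in²; R_n = min(0.6F_uA_nv, 0.6F_yA_gv) + U_bs·F_u·A_nt = 118.6 kips → 59.3 kips.
Bolt shear governs: 38.7 kips.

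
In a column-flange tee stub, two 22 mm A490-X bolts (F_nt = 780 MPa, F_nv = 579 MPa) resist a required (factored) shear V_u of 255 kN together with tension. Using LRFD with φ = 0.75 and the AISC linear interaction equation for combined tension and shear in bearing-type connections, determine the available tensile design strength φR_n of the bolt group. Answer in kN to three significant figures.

235 kN

A_b = π·22²/4 = 380.1 mm²; f_rv = 255 × 1000 / (2 × 380.1) = 335.4 MPa.
F'_nt = 1.3 F_nt − (F_nt / φF_nv) f_rv = 1.3·780 − (780/(0.75·579))·335.4 = 411.5 MPa, capped at F_nt → F'_nt = 411.5 MPa.
R_n = F'_nt · A_b · n = 411.5 × 380.1 × 2 / 1000 = 312.9 kN.
Design strength φR_n = 0.75 × 312.9 = 235 kN.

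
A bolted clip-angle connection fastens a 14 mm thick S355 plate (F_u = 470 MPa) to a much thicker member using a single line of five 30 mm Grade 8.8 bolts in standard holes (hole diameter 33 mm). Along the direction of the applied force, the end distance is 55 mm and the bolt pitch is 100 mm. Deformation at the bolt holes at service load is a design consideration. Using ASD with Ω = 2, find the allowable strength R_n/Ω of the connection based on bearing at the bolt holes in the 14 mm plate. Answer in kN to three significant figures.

Per bolt r_n = 1.2 l_c t F_u ≤ 2.4 d t F_u; upper limit = 2.4 × 30 × 14 × 470 / 1000 = 473.8 kN.
Edge bolt: l_c = 55 − 33/2 = 38.5 mm → 1.2 × 38.5 × 14 × 470 / 1000 = 304 → r_n = 304 kN.
Interior bolts: l_c = 100 − 33 = 67 mm → 1.2 × 67 × 14 × 470 / 1000 = 529 → r_n = 473.8 kN.
R_n = 1 × 304 + 4 × 473.8 = 2199 kN.
Allowable strength R_n/Ω = 2199 / 2 = 1100 kN.

1100 kN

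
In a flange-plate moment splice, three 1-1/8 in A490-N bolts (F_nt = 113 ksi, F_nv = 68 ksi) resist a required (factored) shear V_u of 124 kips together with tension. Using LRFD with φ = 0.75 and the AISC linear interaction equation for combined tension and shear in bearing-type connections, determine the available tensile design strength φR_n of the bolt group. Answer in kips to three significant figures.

A_b = π·1.125²/4 = 0.994 in²; f_rv = 124 / (3 × 0.994) = 41.58 ksi.
F'_nt = 1.3 F_nt − (F_nt / φF_nv) f_rv = 1.3·113 − (113/(0.75·68))·41.58 = 54.77 ksi, capped at F_nt → F'_nt = 54.77 ksi.
R_n = F'_nt · A_b · n = 54.77 × 0.994 × 3 = 163.3 kips.
Design strength φR_n = 0.75 × 163.3 = 122 kips.

122 kips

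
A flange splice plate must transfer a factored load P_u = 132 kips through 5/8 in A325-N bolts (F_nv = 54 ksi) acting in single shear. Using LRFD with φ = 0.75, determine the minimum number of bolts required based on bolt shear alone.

A_b = π·0.625²/4 = 0.3068 in².
Per-bolt design strength φR_n = 0.75 × 54 × 0.3068 × 1 = 12.43 kips.
n ≥ 132 / 12.43 = 10.62 → use 11 bolts.

11 bolts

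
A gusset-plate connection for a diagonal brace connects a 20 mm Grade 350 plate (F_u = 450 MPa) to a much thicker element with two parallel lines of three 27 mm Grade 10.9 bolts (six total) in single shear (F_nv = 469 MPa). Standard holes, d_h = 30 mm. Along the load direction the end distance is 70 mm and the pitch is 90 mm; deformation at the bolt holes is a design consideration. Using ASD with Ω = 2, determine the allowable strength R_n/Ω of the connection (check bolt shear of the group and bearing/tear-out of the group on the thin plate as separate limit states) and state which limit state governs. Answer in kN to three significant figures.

806 kN (bolt shear governs)

Bolt shear: A_b = π·27²/4 = 572.6 mm²; R_n = 469 × 572.6 × 6 × 1 / 1000 = 1611 kN → 1611 / 2 = 806 kN.
Bearing (1.2 l_c t F_u ≤ 2.4 d t F_u): upper limit = 2.4·27·20·450 / 1000 = 583.2 kN.
  Edge l_c = 70 − 30/2 = 55 → r_n = 583.2 kN; interior l_c = 90 − 30 = 60 → r_n = 583.2 kN.
  R_n,bearing = 2·583.2 + 4·583.2 = 3499 kN → 3499 / 2 = 1750 kN.
Bolt shear governs: 806 kN.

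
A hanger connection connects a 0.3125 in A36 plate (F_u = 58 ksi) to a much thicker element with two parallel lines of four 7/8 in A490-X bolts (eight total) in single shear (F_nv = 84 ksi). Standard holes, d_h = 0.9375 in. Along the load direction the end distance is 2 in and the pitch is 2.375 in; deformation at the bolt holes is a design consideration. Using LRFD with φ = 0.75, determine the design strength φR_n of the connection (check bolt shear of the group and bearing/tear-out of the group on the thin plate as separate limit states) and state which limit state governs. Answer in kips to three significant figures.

Bolt shear: A_b = π·0.875²/4 = 0.6013 in²; R_n = 84 × 0.6013 × 8 × 1 = 404.1 kips → 0.75 × 404.1 = 303 kips.
Bearing (1.2 l_c t F_u ≤ 2.4 d t F_u): upper limit = 2.4·0.875·0.3125·58 = 38.06 kips.
  Edge l_c = 2 − 0.9375/2 = 1.531 → r_n = 33.3 kips; interior l_c = 2.375 − 0.9375 = 1.438 → r_n = 31.27 kips.
  R_n,bearing = 2·33.3 + 6·31.27 = 254.2 kips → 0.75 × 254.2 = 191 kips.
Bearing governs: 191 kips.

191 kips (bearing governs)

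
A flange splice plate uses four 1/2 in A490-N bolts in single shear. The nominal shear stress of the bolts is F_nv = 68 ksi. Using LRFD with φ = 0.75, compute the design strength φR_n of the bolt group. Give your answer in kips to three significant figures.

40.1 kips

A_b = π × 0.5² / 4 = 0.1963 in².
R_n = F_nv · A_b · n · n_s = 68 × 0.1963 × 4 × 1 = 53.41 kips.
Design strength φR_n = 0.75 × 53.41 = 40.1 kips.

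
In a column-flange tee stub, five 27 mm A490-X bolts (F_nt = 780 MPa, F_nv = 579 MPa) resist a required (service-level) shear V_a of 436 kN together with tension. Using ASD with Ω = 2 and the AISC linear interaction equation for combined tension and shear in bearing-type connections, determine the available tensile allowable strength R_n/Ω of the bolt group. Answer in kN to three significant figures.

864 kN

A_b = π·27²/4 = 572.6 mm²; f_rv = 436 × 1000 / (5 × 572.6) = 152.3 MPa.
F'_nt = 1.3 F_nt − (Ω F_nt / F_nv) f_rv = 1.3·780 − (2·780/579)·152.3 = 603.7 MPa, capped at F_nt → F'_nt = 603.7 MPa.
R_n = F'_nt · A_b · n = 603.7 × 572.6 × 5 / 1000 = 1728 kN.
Allowable strength R_n/Ω = 1728 / 2 = 864 kN.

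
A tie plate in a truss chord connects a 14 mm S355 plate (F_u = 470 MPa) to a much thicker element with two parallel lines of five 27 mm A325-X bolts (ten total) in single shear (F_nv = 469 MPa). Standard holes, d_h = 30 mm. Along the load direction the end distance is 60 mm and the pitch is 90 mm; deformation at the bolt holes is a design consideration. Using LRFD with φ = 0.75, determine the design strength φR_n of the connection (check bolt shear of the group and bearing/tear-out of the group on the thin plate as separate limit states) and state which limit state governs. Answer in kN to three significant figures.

2010 kN (bolt shear governs)

Bolt shear: A_b = π·27²/4 = 572.6 mm²; R_n = 469 × 572.6 × 10 × 1 / 1000 = 2685 kN → 0.75 × 2685 = 2010 kN.
Bearing (1.2 l_c t F_u ≤ 2.4 d t F_u): upper limit = 2.4·27·14·470 / 1000 = 426.4 kN.
  Edge l_c = 60 − 30/2 = 45 → r_n = 355.3 kN; interior l_c = 90 − 30 = 60 → r_n = 426.4 kN.
  R_n,bearing = 2·355.3 + 8·426.4 = 4122 kN → 0.75 × 4122 = 3090 kN.
Bolt shear governs: 2010 kN.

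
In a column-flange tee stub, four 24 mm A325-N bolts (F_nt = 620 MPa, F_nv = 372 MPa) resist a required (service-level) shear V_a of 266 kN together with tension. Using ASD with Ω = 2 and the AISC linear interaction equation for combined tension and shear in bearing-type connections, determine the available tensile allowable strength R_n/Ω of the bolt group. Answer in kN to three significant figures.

286 kN

A_b = π·24²/4 = 452.4 mm²; f_rv = 266 × 1000 / (4 × 452.4) = 147 MPa.
F'_nt = 1.3 F_nt − (Ω F_nt / F_nv) f_rv = 1.3·620 − (2·620/372)·147 = 316 MPa, capped at F_nt → F'_nt = 316 MPa.
R_n = F'_nt · A_b · n = 316 × 452.4 × 4 / 1000 = 571.8 kN.
Allowable strength R_n/Ω = 571.8 / 2 = 286 kN.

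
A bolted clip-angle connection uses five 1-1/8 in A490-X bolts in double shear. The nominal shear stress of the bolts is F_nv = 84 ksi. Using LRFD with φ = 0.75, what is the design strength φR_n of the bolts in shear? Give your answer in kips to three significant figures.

626 kips

A_b = π × 1.125² / 4 = 0.994 in².
R_n = F_nv · A_b · n · n_s = 84 × 0.994 × 5 × 2 = 835 kips.
Design strength φR_n = 0.75 × 835 = 626 kips.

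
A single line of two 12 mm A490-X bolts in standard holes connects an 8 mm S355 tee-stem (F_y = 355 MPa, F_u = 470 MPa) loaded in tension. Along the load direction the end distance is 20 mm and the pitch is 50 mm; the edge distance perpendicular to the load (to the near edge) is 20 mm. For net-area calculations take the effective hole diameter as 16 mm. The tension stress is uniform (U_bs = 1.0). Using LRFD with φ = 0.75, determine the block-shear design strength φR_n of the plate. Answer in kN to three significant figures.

112 kN

Shear plane L_v = 20 + 1·50 = 70 mm; A_gv = 70 × 8 = 560 mm².
A_nv = (70 − 1.5·16) × 8 = 368 mm².
A_nt = (20 − 0.5·16) × 8 = 96 mm².
0.6 F_u A_nv = 103.8 kN; 0.6 F_y A_gv = 119.3 kN → shear rupture governs the shear term.
R_n = 103.8 + 1.0 × 470 × 96 / 1000 = 148.9 kN.
Design strength φR_n = 0.75 × 148.9 = 112 kN.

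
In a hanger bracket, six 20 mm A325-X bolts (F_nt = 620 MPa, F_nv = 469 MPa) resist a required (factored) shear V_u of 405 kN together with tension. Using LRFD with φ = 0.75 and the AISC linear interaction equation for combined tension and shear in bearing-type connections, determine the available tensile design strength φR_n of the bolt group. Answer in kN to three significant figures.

A_b = π·20²/4 = 314.2 mm²; f_rv = 405 × 1000 / (6 × 314.2) = 214.9 MPa.
F'_nt = 1.3 F_nt − (F_nt / φF_nv) f_rv = 1.3·620 − (620/(0.75·469))·214.9 = 427.3 MPa, capped at F_nt → F'_nt = 427.3 MPa.
R_n = F'_nt · A_b · n = 427.3 × 314.2 × 6 / 1000 = 805.4 kN.
Design strength φR_n = 0.75 × 805.4 = 604 kN.

604 kN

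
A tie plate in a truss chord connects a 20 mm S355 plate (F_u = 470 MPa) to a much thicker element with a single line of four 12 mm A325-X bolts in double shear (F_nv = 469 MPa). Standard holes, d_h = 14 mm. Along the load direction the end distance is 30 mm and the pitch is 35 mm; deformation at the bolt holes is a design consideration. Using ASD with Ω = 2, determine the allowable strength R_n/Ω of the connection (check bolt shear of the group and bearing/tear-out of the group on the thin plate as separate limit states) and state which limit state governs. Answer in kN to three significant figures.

Bolt shear: A_b = π·12²/4 = 113.1 mm²; R_n = 469 × 113.1 × 4 × 2 / 1000 = 424.3 kN → 424.3 / 2 = 212 kN.
Bearing (1.2 l_c t F_u ≤ 2.4 d t F_u): upper limit = 2.4·12·20·470 / 1000 = 270.7 kN.
  Edge l_c = 30 − 14/2 = 23 → r_n = 259.4 kN; interior l_c = 35 − 14 = 21 → r_n = 236.9 kN.
  R_n,bearing = 1·259.4 + 3·236.9 = 970.1 kN → 970.1 / 2 = 485 kN.
Bolt shear governs: 212 kN.

212 kN (bolt shear governs)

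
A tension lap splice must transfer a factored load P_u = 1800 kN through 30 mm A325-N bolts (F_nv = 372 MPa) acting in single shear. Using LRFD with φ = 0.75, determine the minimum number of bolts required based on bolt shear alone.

A_b = π·30²/4 = 706.9 mm².
Per-bolt design strength φR_n = 0.75 × 372 × 706.9 × 1 / 1000 = 197.2 kN.
n ≥ 1800 / 197.2 = 9.127 → use 10 bolts.

10 bolts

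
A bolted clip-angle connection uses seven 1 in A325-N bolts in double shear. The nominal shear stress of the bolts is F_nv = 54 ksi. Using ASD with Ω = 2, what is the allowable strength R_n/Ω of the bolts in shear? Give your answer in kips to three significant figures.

A_b = π × 1² / 4 = 0.7854 in².
R_n = F_nv · A_b · n · n_s = 54 × 0.7854 × 7 × 2 = 593.8 kips.
Allowable strength R_n/Ω = 593.8 / 2 = 297 kips.

297 kips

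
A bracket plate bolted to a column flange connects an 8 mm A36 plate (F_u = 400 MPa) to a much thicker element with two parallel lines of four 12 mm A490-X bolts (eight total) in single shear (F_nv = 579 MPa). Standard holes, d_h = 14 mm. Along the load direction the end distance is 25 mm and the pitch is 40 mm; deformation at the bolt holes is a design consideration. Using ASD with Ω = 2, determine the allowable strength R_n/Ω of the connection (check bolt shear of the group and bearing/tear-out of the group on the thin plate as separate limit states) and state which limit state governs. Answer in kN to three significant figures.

262 kN (bolt shear governs)

Bolt shear: A_b = π·12²/4 = 113.1 mm²; R_n = 579 × 113.1 × 8 × 1 / 1000 = 523.9 kN → 523.9 / 2 = 262 kN.
Bearing (1.2 l_c t F_u ≤ 2.4 d t F_u): upper limit = 2.4·12·8·400 / 1000 = 92.16 kN.
  Edge l_c = 25 − 14/2 = 18 → r_n = 69.12 kN; interior l_c = 40 − 14 = 26 → r_n = 92.16 kN.
  R_n,bearing = 2·69.12 + 6·92.16 = 691.2 kN → 691.2 / 2 = 346 kN.
Bolt shear governs: 262 kN.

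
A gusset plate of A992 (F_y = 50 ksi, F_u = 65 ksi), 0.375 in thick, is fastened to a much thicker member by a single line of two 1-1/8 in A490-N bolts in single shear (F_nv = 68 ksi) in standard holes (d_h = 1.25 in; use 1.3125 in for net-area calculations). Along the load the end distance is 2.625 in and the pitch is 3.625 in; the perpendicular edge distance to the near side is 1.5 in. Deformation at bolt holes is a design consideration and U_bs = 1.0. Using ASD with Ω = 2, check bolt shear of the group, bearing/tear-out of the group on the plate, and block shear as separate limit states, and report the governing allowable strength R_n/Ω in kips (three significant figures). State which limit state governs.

Bolt shear: A_b = π·1.125²/4 = 0.994 in²; R_n = 68 × 0.994 × 2 × 1 = 135.2 kips → 135.2 / 2 = 67.6 kips.
Bearing: edge l_c = 2, r_n = 58.5 kips; interior l_c = 2.375, r_n = 65.81 kips; R_n = 58.5 + 1·65.81 = 124.3 kips → 62.2 kips.
Block shear: A_gv = 2.344, A_nv = 1.605, A_nt = 0.3164 in²; R_n = min(0.6F_uA_nv, 0.6F_yA_gv) + U_bs·F_u·A_nt = 83.18 kips → 41.6 kips.
Block shear governs: 41.6 kips.

41.6 kips (block shear governs)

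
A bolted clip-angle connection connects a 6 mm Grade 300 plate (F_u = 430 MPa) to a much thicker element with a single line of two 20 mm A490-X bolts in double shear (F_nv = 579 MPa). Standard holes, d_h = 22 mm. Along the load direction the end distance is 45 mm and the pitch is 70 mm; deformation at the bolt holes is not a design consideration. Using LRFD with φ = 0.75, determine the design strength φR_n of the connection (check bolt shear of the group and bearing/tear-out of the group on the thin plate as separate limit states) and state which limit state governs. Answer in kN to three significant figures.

Bolt shear: A_b = π·20²/4 = 314.2 mm²; R_n = 579 × 314.2 × 2 × 2 / 1000 = 727.6 kN → 0.75 × 727.6 = 546 kN.
Bearing (1.5 l_c t F_u ≤ 3.0 d t F_u): upper limit = 3.0·20·6·430 / 1000 = 154.8 kN.
  Edge l_c = 45 − 22/2 = 34 → r_n = 131.6 kN; interior l_c = 70 − 22 = 48 → r_n = 154.8 kN.
  R_n,bearing = 1·131.6 + 1·154.8 = 286.4 kN → 0.75 × 286.4 = 215 kN.
Bearing governs: 215 kN.

215 kN (bearing governs)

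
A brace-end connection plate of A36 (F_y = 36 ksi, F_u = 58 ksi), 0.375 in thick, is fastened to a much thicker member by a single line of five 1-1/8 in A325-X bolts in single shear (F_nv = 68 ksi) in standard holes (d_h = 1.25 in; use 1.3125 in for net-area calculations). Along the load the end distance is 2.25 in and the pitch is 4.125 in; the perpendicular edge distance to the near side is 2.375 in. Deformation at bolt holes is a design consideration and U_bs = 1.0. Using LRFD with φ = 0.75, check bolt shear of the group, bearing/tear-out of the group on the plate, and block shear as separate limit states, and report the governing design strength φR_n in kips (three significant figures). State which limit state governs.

Bolt shear: A_b = π·1.125²/4 = 0.994 in²; R_n = 68 × 0.994 × 5 × 1 = 338 kips → 0.75 × 338 = 253 kips.
Bearing: edge l_c = 1.625, r_n = 42.41 kips; interior l_c = 2.875, r_n = 58.72 kips; R_n = 42.41 + 4·58.72 = 277.3 kips → 208 kips.
Block shear: A_gv = 7.031, A_nv = 4.816, A_nt = 0.6445 in²; R_n = min(0.6F_uA_nv, 0.6F_yA_gv) + U_bs·F_u·A_nt = 189.3 kips → 142 kips.
Block shear governs: 142 kips.

142 kips (block shear governs)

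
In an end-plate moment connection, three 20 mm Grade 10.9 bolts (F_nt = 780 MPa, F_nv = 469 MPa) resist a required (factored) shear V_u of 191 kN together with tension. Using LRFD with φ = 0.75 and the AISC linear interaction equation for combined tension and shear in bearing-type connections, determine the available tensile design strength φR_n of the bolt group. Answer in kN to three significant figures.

399 kN

A_b = π·20²/4 = 314.2 mm²; f_rv = 191 × 1000 / (3 × 314.2) = 202.7 MPa.
F'_nt = 1.3 F_nt − (F_nt / φF_nv) f_rv = 1.3·780 − (780/(0.75·469))·202.7 = 564.6 MPa, capped at F_nt → F'_nt = 564.6 MPa.
R_n = F'_nt · A_b · n = 564.6 × 314.2 × 3 / 1000 = 532.1 kN.
Design strength φR_n = 0.75 × 532.1 = 399 kN.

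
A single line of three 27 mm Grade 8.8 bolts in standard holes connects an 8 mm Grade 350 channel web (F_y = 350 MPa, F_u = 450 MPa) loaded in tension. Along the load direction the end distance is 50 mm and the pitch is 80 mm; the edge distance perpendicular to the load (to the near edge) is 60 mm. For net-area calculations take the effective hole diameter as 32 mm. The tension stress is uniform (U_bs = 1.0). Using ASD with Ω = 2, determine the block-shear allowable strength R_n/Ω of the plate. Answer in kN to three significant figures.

Shear plane L_v = 50 + 2·80 = 210 mm; A_gv = 210 × 8 = 1680 mm².
A_nv = (210 − 2.5·32) × 8 = 1040 mm².
A_nt = (60 − 0.5·32) × 8 = 352 mm².
0.6 F_u A_nv = 280.8 kN; 0.6 F_y A_gv = 352.8 kN → shear rupture governs the shear term.
R_n = 280.8 + 1.0 × 450 × 352 / 1000 = 439.2 kN.
Allowable strength R_n/Ω = 439.2 / 2 = 220 kN.

220 kN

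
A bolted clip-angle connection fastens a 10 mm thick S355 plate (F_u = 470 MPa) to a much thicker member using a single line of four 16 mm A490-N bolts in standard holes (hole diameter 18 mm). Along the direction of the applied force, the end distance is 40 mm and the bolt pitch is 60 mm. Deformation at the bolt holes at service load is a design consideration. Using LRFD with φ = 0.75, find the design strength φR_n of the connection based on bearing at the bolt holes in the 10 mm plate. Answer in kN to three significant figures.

Per bolt r_n = 1.2 l_c t F_u ≤ 2.4 d t F_u; upper limit = 2.4 × 16 × 10 × 470 / 1000 = 180.5 kN.
Edge bolt: l_c = 40 − 18/2 = 31 mm → 1.2 × 31 × 10 × 470 / 1000 = 174.8 → r_n = 174.8 kN.
Interior bolts: l_c = 60 − 18 = 42 mm → 1.2 × 42 × 10 × 470 / 1000 = 236.9 → r_n = 180.5 kN.
R_n = 1 × 174.8 + 3 × 180.5 = 716.3 kN.
Design strength φR_n = 0.75 × 716.3 = 537 kN.

537 kN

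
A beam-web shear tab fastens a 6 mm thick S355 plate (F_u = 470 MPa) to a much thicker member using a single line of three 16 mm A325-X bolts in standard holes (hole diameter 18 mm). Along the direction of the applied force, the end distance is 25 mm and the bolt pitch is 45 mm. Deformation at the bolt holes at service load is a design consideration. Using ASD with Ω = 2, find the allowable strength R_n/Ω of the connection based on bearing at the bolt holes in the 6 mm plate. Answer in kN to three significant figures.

Per bolt r_n = 1.2 l_c t F_u ≤ 2.4 d t F_u; upper limit = 2.4 × 16 × 6 × 470 / 1000 = 108.3 kN.
Edge bolt: l_c = 25 − 18/2 = 16 mm → 1.2 × 16 × 6 × 470 / 1000 = 54.14 → r_n = 54.14 kN.
Interior bolts: l_c = 45 − 18 = 27 mm → 1.2 × 27 × 6 × 470 / 1000 = 91.37 → r_n = 91.37 kN.
R_n = 1 × 54.14 + 2 × 91.37 = 236.9 kN.
Allowable strength R_n/Ω = 236.9 / 2 = 118 kN.

118 kN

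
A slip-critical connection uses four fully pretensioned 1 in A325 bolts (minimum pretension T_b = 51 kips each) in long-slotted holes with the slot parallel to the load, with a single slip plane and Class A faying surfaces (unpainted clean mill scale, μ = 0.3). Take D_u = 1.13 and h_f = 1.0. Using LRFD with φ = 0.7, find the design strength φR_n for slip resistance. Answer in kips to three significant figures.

48.4 kips

R_n = μ · D_u · h_f · T_b · n_s · n_b = 0.3 × 1.13 × 1.0 × 51 × 1 × 4 = 69.16 kips.
Design strength φR_n = 0.7 × 69.16 = 48.4 kips.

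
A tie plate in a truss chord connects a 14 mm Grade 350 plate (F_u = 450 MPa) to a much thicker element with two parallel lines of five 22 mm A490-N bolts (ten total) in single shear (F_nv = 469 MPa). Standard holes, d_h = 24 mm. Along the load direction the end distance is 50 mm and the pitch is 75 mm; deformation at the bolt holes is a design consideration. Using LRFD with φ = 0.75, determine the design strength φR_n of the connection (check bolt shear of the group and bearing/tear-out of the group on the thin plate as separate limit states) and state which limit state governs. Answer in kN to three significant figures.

1340 kN (bolt shear governs)

Bolt shear: A_b = π·22²/4 = 380.1 mm²; R_n = 469 × 380.1 × 10 × 1 / 1000 = 1783 kN → 0.75 × 1783 = 1340 kN.
Bearing (1.2 l_c t F_u ≤ 2.4 d t F_u): upper limit = 2.4·22·14·450 / 1000 = 332.6 kN.
  Edge l_c = 50 − 24/2 = 38 → r_n = 287.3 kN; interior l_c = 75 − 24 = 51 → r_n = 332.6 kN.
  R_n,bearing = 2·287.3 + 8·332.6 = 3236 kN → 0.75 × 3236 = 2430 kN.
Bolt shear governs: 1340 kN.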